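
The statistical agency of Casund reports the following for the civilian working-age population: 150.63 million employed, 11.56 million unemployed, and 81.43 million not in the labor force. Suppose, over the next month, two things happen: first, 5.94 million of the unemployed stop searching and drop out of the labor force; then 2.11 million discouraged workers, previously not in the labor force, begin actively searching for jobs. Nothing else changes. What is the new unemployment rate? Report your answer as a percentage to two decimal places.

Initially, labor force = 150.63 + 11.56 = 162.19 million, so u = 11.56/162.19 = 7.13%.
After the first change, unemployed and labor force both fall by 5.94 → E = 150.63, U = 5.62, labor force = 156.25 million.
After the second change, unemployed and labor force both rise by 2.11 → E = 150.63, U = 7.73, labor force = 158.36 million.
New unemployment rate = 7.73 / 158.36 = 4.88%.

New unemployment rate ≈ 4.88%.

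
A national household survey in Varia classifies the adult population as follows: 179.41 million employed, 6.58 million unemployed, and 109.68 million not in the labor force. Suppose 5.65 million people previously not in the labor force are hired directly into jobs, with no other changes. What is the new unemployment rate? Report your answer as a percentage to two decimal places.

Initially, labor force = 179.41 + 6.58 = 185.99 million, so u = 6.58/185.99 = 3.54%.
After the change, employed and labor force both rise by 5.65; unemployed unchanged → E = 185.06, U = 6.58, labor force = 191.64 million.
New unemployment rate = 6.58 / 191.64 = 3.43%.

New unemployment rate ≈ 3.43%.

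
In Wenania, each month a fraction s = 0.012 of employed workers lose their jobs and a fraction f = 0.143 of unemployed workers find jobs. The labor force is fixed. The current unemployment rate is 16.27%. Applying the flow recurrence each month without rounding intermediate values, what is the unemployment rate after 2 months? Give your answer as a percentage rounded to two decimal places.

With a fixed labor force, u_{t+1} = u_t + s·(1−u_t) − f·u_t = u_t·(1−s−f) + s.
Here 1−s−f = 0.845 and s = 0.012.
u_1 = 0.162700 × 0.845 + 0.012 = 0.149482.
u_2 = 0.149482 × 0.845 + 0.012 = 0.138312.

Unemployment rate after two months ≈ 13.83%.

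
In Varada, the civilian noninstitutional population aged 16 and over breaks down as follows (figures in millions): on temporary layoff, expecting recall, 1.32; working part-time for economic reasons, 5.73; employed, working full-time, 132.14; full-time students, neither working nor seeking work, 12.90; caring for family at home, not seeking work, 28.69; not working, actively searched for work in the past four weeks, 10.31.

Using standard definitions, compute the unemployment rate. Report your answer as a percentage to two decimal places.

Employed = 5.73 + 132.14 = 137.87 million (anyone who worked, including part-time for economic reasons, counts as employed).
Unemployed = 1.32 + 10.31 = 11.63 million (jobless and actively searching, or on temporary layoff).
Labor force = 137.87 + 11.63 = 149.50 million.
Unemployment rate = 11.63 / 149.50 = 7.78%.

Unemployment rate ≈ 7.78%.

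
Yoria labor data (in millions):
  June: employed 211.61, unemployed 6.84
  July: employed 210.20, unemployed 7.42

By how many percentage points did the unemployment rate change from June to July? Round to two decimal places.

June: labor force = 211.61 + 6.84 = 218.45; u = 6.84/218.45 = 3.13%.
July: labor force = 210.20 + 7.42 = 217.62; u = 7.42/217.62 = 3.41%.
Change = 3.41% − 3.13% = +0.28 pp.

The unemployment rate changed by +0.28 percentage points.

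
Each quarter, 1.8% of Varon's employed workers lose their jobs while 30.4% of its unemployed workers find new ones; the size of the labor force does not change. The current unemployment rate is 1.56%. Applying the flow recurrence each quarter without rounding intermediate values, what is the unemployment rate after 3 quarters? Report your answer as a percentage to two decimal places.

With a fixed labor force, u_{t+1} = u_t + s·(1−u_t) − f·u_t = u_t·(1−s−f) + s.
Here 1−s−f = 0.678 and s = 0.018.
u_1 = 0.015600 × 0.678 + 0.018 = 0.028577.
u_2 = 0.028577 × 0.678 + 0.018 = 0.037375.
u_3 = 0.037375 × 0.678 + 0.018 = 0.043340.

Unemployment rate after three quarters ≈ 4.33%.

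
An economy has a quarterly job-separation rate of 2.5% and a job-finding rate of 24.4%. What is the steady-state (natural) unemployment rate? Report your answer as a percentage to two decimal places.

At steady state the flows balance: s·E = f·U, so U/(E+U) = s/(s+f).
u* = 2.5 / (2.5 + 24.4) = 2.5 / 26.90 = 9.29%.

Steady-state unemployment rate ≈ 9.29%.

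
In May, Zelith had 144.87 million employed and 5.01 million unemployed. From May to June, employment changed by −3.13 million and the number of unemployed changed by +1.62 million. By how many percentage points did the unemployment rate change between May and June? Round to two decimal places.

The unemployment rate changed by +1.13 percentage points.

May: labor force = 144.87 + 5.01 = 149.88; u = 5.01/149.88 = 3.34%.
June: labor force = 141.74 + 6.63 = 148.37; u = 6.63/148.37 = 4.47%.
Change = 4.47% − 3.34% = +1.13 pp.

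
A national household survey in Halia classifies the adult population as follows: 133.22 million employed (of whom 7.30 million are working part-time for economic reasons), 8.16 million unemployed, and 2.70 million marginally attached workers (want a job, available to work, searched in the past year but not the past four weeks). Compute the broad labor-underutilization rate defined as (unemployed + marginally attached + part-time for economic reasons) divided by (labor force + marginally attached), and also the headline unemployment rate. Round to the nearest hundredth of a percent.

Broad underutilization rate ≈ 12.60%; headline unemployment rate ≈ 5.77%.

Labor force = 133.22 + 8.16 = 141.38 million.
Numerator = 8.16 + 2.70 + 7.30 = 18.16 million.
Denominator = 141.38 + 2.70 = 144.08 million.
Broad rate = 18.16 / 144.08 = 12.60%.
Headline unemployment rate = 8.16 / 141.38 = 5.77%.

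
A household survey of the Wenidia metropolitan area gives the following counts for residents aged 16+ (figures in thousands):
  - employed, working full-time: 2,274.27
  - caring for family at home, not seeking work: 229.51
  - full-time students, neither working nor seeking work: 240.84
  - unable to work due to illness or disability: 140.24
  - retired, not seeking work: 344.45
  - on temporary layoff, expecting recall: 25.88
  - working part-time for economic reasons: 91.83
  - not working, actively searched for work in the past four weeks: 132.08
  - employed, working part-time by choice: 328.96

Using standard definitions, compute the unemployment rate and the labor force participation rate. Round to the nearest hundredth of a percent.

Unemployment rate ≈ 5.54%; labor force participation rate ≈ 74.92%.

Employed = 2,274.27 + 91.83 + 328.96 = 2,695.06 thousand (anyone who worked, including part-time for economic reasons, counts as employed).
Unemployed = 25.88 + 132.08 = 157.96 thousand (jobless and actively searching, or on temporary layoff).
Labor force = 2,695.06 + 157.96 = 2,853.02 thousand.
Not in labor force = 229.51 + 240.84 + 140.24 + 344.45 = 955.04 thousand (those not working and not actively searching are outside the labor force).
Civilian working-age population = 2,853.02 + 955.04 = 3,808.06 thousand.
Unemployment rate = 157.96 / 2,853.02 = 5.54%.
Labor force participation rate = 2,853.02 / 3,808.06 = 74.92%.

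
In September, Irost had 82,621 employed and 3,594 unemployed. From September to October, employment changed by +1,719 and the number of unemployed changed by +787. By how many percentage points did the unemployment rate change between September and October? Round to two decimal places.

September: labor force = 82,621 + 3,594 = 86,215; u = 3,594/86,215 = 4.17%.
October: labor force = 84,340 + 4,381 = 88,721; u = 4,381/88,721 = 4.94%.
Change = 4.94% − 4.17% = +0.77 pp.

The unemployment rate changed by +0.77 percentage points.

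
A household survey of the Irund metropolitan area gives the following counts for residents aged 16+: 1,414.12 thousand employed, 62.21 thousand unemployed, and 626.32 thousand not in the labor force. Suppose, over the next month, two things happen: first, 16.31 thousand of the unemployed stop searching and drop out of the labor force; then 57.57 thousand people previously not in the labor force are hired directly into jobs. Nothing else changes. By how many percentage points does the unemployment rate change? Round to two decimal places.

The unemployment rate changes by −1.19 percentage points.

Initially, labor force = 1,414.12 + 62.21 = 1,476.33 thousand, so u = 62.21/1,476.33 = 4.21%.
After the first change, unemployed and labor force both fall by 16.31 → E = 1,414.12, U = 45.90, labor force = 1,460.02 thousand.
After the second change, employed and labor force both rise by 57.57; unemployed unchanged → E = 1,471.69, U = 45.90, labor force = 1,517.59 thousand.
New unemployment rate = 45.90 / 1,517.59 = 3.02%.
Change = 3.02% − 4.21% = −1.19 percentage points.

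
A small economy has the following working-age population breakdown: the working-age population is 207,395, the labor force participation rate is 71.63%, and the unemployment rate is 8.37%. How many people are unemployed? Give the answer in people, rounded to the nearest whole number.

About 12,434 are unemployed.

Labor force = 0.7163 × 207,395 = 148,557.
Unemployed = 0.0837 × 148,557 ≈ 12,434.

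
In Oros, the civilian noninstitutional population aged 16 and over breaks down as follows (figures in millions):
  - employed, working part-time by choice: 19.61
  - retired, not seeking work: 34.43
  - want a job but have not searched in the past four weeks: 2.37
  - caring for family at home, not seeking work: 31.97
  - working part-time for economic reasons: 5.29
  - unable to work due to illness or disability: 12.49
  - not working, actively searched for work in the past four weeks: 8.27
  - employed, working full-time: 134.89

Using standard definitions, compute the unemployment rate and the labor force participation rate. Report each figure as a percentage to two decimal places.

Unemployment rate ≈ 4.92%; labor force participation rate ≈ 67.41%.

Employed = 19.61 + 5.29 + 134.89 = 159.79 million (anyone who worked, including part-time for economic reasons, counts as employed).
Unemployed = 8.27 million.
Labor force = 159.79 + 8.27 = 168.06 million.
Not in labor force = 34.43 + 2.37 + 31.97 + 12.49 = 81.26 million (those not working and not actively searching are outside the labor force — including those who want a job but have given up searching).
Civilian working-age population = 168.06 + 81.26 = 249.32 million.
Unemployment rate = 8.27 / 168.06 = 4.92%.
Labor force participation rate = 168.06 / 249.32 = 67.41%.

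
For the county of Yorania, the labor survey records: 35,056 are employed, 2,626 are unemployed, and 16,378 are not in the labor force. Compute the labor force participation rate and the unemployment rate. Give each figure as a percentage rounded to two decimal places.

Labor force = employed + unemployed = 35,056 + 2,626 = 37,682.
Working-age population = 37,682 + 16,378 = 54,060.
Unemployment rate = 2,626 / 37,682 = 6.97%.
Labor force participation rate = 37,682 / 54,060 = 69.70%.

Labor force participation rate ≈ 69.70%; unemployment rate ≈ 6.97%.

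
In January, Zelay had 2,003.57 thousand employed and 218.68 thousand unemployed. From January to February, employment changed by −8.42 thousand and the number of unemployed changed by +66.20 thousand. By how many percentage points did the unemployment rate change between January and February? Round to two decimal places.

The unemployment rate changed by +2.65 percentage points.

January: labor force = 2,003.57 + 218.68 = 2,222.25; u = 218.68/2,222.25 = 9.84%.
February: labor force = 1,995.15 + 284.88 = 2,280.03; u = 284.88/2,280.03 = 12.49%.
Change = 12.49% − 9.84% = +2.65 pp.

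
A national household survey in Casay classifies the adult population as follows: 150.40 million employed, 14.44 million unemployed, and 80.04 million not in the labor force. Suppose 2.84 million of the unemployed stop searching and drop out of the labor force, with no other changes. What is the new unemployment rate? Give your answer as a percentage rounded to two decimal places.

New unemployment rate ≈ 7.16%.

Initially, labor force = 150.40 + 14.44 = 164.84 million, so u = 14.44/164.84 = 8.76%.
After the change, unemployed and labor force both fall by 2.84 → E = 150.40, U = 11.60, labor force = 162.00 million.
New unemployment rate = 11.60 / 162.00 = 7.16%.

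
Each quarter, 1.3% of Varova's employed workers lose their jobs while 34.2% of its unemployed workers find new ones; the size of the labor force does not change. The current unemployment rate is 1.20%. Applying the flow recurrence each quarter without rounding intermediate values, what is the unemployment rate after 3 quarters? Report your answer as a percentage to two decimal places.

With a fixed labor force, u_{t+1} = u_t + s·(1−u_t) − f·u_t = u_t·(1−s−f) + s.
Here 1−s−f = 0.645 and s = 0.013.
u_1 = 0.012000 × 0.645 + 0.013 = 0.020740.
u_2 = 0.020740 × 0.645 + 0.013 = 0.026377.
u_3 = 0.026377 × 0.645 + 0.013 = 0.030013.

Unemployment rate after three quarters ≈ 3.00%.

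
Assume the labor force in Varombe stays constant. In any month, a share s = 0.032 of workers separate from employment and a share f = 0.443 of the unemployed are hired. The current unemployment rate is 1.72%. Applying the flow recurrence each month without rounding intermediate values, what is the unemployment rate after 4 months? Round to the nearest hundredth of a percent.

Unemployment rate after four months ≈ 6.36%.

With a fixed labor force, u_{t+1} = u_t + s·(1−u_t) − f·u_t = u_t·(1−s−f) + s.
Here 1−s−f = 0.525 and s = 0.032.
u_1 = 0.017200 × 0.525 + 0.032 = 0.041030.
u_2 = 0.041030 × 0.525 + 0.032 = 0.053541.
u_3 = 0.053541 × 0.525 + 0.032 = 0.060109.
u_4 = 0.060109 × 0.525 + 0.032 = 0.063557.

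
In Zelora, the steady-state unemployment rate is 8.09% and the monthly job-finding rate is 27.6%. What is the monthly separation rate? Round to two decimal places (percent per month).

Separation rate ≈ 2.43% per month.

From u* = s/(s+f): s = u·f/(1−u).
s = 0.0809 × 27.6 / (1 − 0.0809) = 2.2328 / 0.9191 ≈ 2.43% per month.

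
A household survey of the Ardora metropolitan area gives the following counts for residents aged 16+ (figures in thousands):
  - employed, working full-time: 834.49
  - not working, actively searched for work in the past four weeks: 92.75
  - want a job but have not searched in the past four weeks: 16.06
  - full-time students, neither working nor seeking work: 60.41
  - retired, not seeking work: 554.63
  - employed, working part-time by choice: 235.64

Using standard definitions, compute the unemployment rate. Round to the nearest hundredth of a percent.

Employed = 834.49 + 235.64 = 1,070.13 thousand.
Unemployed = 92.75 thousand.
Labor force = 1,070.13 + 92.75 = 1,162.88 thousand.
Unemployment rate = 92.75 / 1,162.88 = 7.98%.

Unemployment rate ≈ 7.98%.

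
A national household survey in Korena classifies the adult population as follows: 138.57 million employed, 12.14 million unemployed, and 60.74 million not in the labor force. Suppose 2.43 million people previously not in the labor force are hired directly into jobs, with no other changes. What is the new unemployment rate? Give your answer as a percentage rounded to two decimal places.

Initially, labor force = 138.57 + 12.14 = 150.71 million, so u = 12.14/150.71 = 8.06%.
After the change, employed and labor force both rise by 2.43; unemployed unchanged → E = 141.00, U = 12.14, labor force = 153.14 million.
New unemployment rate = 12.14 / 153.14 = 7.93%.

New unemployment rate ≈ 7.93%.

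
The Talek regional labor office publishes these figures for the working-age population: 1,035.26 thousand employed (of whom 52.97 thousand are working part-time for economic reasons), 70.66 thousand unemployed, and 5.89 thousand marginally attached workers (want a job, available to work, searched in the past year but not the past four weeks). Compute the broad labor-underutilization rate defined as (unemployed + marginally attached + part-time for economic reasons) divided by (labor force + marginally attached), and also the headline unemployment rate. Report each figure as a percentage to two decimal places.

Labor force = 1,035.26 + 70.66 = 1,105.92 thousand.
Numerator = 70.66 + 5.89 + 52.97 = 129.52 thousand.
Denominator = 1,105.92 + 5.89 = 1,111.81 thousand.
Broad rate = 129.52 / 1,111.81 = 11.65%.
Headline unemployment rate = 70.66 / 1,105.92 = 6.39%.

Broad underutilization rate ≈ 11.65%; headline unemployment rate ≈ 6.39%.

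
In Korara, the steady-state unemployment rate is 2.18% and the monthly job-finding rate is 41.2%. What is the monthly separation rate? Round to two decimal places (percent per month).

From u* = s/(s+f): s = u·f/(1−u).
s = 0.0218 × 41.2 / (1 − 0.0218) = 0.8982 / 0.9782 ≈ 0.92% per month.

Separation rate ≈ 0.92% per month.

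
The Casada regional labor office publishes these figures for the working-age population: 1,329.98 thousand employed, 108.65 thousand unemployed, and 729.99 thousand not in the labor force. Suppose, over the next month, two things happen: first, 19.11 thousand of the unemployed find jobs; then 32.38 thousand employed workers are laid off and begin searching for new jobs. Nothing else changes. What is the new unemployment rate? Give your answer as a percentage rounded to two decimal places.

Initially, labor force = 1,329.98 + 108.65 = 1,438.63 thousand, so u = 108.65/1,438.63 = 7.55%.
After the first change, unemployed falls and employed rises by 19.11; labor force unchanged → E = 1,349.09, U = 89.54, labor force = 1,438.63 thousand.
After the second change, employed falls and unemployed rises by 32.38; labor force unchanged → E = 1,316.71, U = 121.92, labor force = 1,438.63 thousand.
New unemployment rate = 121.92 / 1,438.63 = 8.47%.

New unemployment rate ≈ 8.47%.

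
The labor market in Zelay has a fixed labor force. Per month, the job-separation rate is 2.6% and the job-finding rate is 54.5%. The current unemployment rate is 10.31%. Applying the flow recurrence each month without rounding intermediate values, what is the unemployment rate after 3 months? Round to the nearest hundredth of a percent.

With a fixed labor force, u_{t+1} = u_t + s·(1−u_t) − f·u_t = u_t·(1−s−f) + s.
Here 1−s−f = 0.429 and s = 0.026.
u_1 = 0.103100 × 0.429 + 0.026 = 0.070230.
u_2 = 0.070230 × 0.429 + 0.026 = 0.056129.
u_3 = 0.056129 × 0.429 + 0.026 = 0.050079.

Unemployment rate after three months ≈ 5.01%.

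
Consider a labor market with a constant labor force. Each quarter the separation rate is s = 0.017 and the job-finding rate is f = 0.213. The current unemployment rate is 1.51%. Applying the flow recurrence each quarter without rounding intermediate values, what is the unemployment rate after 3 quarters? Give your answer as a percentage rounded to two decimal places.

With a fixed labor force, u_{t+1} = u_t + s·(1−u_t) − f·u_t = u_t·(1−s−f) + s.
Here 1−s−f = 0.770 and s = 0.017.
u_1 = 0.015100 × 0.770 + 0.017 = 0.028627.
u_2 = 0.028627 × 0.770 + 0.017 = 0.039043.
u_3 = 0.039043 × 0.770 + 0.017 = 0.047063.

Unemployment rate after three quarters ≈ 4.71%.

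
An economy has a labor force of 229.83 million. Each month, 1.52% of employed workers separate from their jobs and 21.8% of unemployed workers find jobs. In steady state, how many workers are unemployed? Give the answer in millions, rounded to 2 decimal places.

Steady-state unemployment rate u* = s/(s+f) = 1.52/(1.52+21.8) = 0.065180.
Unemployed = u* × labor force = 0.065180 × 229.83 ≈ 14.98 million.

About 14.98 million are unemployed in steady state.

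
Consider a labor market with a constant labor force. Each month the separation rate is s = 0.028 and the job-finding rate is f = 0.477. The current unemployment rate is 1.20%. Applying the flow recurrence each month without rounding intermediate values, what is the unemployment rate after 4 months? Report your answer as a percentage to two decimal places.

Unemployment rate after four months ≈ 5.28%.

With a fixed labor force, u_{t+1} = u_t + s·(1−u_t) − f·u_t = u_t·(1−s−f) + s.
Here 1−s−f = 0.495 and s = 0.028.
u_1 = 0.012000 × 0.495 + 0.028 = 0.033940.
u_2 = 0.033940 × 0.495 + 0.028 = 0.044800.
u_3 = 0.044800 × 0.495 + 0.028 = 0.050176.
u_4 = 0.050176 × 0.495 + 0.028 = 0.052837.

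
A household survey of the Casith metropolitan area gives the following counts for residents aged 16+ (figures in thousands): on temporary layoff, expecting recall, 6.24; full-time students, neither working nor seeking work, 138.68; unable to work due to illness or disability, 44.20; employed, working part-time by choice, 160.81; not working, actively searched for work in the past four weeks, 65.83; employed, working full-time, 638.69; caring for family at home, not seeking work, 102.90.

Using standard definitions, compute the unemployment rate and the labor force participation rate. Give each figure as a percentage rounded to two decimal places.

Unemployment rate ≈ 8.27%; labor force participation rate ≈ 75.31%.

Employed = 160.81 + 638.69 = 799.50 thousand.
Unemployed = 6.24 + 65.83 = 72.07 thousand (jobless and actively searching, or on temporary layoff).
Labor force = 799.50 + 72.07 = 871.57 thousand.
Not in labor force = 138.68 + 44.20 + 102.90 = 285.78 thousand (those not working and not actively searching are outside the labor force).
Civilian working-age population = 871.57 + 285.78 = 1,157.35 thousand.
Unemployment rate = 72.07 / 871.57 = 8.27%.
Labor force participation rate = 871.57 / 1,157.35 = 75.31%.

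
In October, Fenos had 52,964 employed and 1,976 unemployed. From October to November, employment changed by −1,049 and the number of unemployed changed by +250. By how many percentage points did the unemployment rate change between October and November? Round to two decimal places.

The unemployment rate changed by +0.51 percentage points.

October: labor force = 52,964 + 1,976 = 54,940; u = 1,976/54,940 = 3.60%.
November: labor force = 51,915 + 2,226 = 54,141; u = 2,226/54,141 = 4.11%.
Change = 4.11% − 3.60% = +0.51 pp.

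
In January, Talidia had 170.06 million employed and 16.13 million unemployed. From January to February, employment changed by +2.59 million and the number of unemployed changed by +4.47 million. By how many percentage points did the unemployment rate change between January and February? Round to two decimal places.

January: labor force = 170.06 + 16.13 = 186.19; u = 16.13/186.19 = 8.66%.
February: labor force = 172.65 + 20.60 = 193.25; u = 20.60/193.25 = 10.66%.
Change = 10.66% − 8.66% = +2.00 pp.

The unemployment rate changed by +2.00 percentage points.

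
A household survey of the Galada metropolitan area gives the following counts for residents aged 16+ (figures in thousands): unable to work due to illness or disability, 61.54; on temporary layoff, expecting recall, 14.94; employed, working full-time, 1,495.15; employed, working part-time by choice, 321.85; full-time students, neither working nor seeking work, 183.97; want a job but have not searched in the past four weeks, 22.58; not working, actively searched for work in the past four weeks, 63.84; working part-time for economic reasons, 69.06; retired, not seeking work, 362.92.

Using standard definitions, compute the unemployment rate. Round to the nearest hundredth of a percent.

Unemployment rate ≈ 4.01%.

Employed = 1,495.15 + 321.85 + 69.06 = 1,886.06 thousand (anyone who worked, including part-time for economic reasons, counts as employed).
Unemployed = 14.94 + 63.84 = 78.78 thousand (jobless and actively searching, or on temporary layoff).
Labor force = 1,886.06 + 78.78 = 1,964.84 thousand.
Unemployment rate = 78.78 / 1,964.84 = 4.01%.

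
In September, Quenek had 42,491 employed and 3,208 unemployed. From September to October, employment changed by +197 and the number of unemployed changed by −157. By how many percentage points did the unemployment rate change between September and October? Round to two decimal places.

September: labor force = 42,491 + 3,208 = 45,699; u = 3,208/45,699 = 7.02%.
October: labor force = 42,688 + 3,051 = 45,739; u = 3,051/45,739 = 6.67%.
Change = 6.67% − 7.02% = −0.35 pp.

The unemployment rate changed by −0.35 percentage points.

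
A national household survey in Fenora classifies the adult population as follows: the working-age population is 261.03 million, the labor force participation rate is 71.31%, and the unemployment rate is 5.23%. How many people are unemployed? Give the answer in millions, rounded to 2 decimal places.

About 9.74 million are unemployed.

Labor force = 0.7131 × 261.03 = 186.14 million.
Unemployed = 0.0523 × 186.14 ≈ 9.74 million.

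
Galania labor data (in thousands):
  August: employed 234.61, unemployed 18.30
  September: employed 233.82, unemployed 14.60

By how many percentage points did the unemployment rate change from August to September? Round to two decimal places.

August: labor force = 234.61 + 18.30 = 252.91; u = 18.30/252.91 = 7.24%.
September: labor force = 233.82 + 14.60 = 248.42; u = 14.60/248.42 = 5.88%.
Change = 5.88% − 7.24% = −1.36 pp.

The unemployment rate changed by −1.36 percentage points.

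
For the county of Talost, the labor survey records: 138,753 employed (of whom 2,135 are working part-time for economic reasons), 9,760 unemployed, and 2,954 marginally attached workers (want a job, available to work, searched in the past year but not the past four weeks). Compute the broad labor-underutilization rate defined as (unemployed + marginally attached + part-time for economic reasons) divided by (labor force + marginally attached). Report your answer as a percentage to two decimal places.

Broad underutilization rate ≈ 9.80%.

Labor force = 138,753 + 9,760 = 148,513.
Numerator = 9,760 + 2,954 + 2,135 = 14,849.
Denominator = 148,513 + 2,954 = 151,467.
Broad rate = 14,849 / 151,467 = 9.80%.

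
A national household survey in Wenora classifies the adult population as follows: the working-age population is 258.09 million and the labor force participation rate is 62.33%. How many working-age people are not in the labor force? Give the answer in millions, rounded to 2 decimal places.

Share not in the labor force = 1 − 0.6233 = 0.3767.
Not in labor force = 0.3767 × 258.09 ≈ 97.22 million.

About 97.22 million are not in the labor force.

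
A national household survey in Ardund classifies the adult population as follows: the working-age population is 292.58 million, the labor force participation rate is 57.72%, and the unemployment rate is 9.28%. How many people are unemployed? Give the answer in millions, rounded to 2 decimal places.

Labor force = 0.5772 × 292.58 = 168.88 million.
Unemployed = 0.0928 × 168.88 ≈ 15.67 million.

About 15.67 million are unemployed.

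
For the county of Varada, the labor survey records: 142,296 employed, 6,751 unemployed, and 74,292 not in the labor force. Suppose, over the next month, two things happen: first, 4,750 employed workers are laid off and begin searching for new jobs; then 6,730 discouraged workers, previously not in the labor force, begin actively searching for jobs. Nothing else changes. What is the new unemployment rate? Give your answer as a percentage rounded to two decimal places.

New unemployment rate ≈ 11.70%.

Initially, labor force = 142,296 + 6,751 = 149,047, so u = 6,751/149,047 = 4.53%.
After the first change, employed falls and unemployed rises by 4,750; labor force unchanged → E = 137,546, U = 11,501, labor force = 149,047.
After the second change, unemployed and labor force both rise by 6,730 → E = 137,546, U = 18,231, labor force = 155,777.
New unemployment rate = 18,231 / 155,777 = 11.70%.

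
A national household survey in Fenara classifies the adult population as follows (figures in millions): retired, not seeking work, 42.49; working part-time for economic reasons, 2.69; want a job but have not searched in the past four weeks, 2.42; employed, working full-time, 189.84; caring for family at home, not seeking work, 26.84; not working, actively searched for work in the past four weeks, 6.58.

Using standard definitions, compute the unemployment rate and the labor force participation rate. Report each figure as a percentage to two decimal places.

Employed = 2.69 + 189.84 = 192.53 million (anyone who worked, including part-time for economic reasons, counts as employed).
Unemployed = 6.58 million.
Labor force = 192.53 + 6.58 = 199.11 million.
Not in labor force = 42.49 + 2.42 + 26.84 = 71.75 million (those not working and not actively searching are outside the labor force — including those who want a job but have given up searching).
Civilian working-age population = 199.11 + 71.75 = 270.86 million.
Unemployment rate = 6.58 / 199.11 = 3.30%.
Labor force participation rate = 199.11 / 270.86 = 73.51%.

Unemployment rate ≈ 3.30%; labor force participation rate ≈ 73.51%.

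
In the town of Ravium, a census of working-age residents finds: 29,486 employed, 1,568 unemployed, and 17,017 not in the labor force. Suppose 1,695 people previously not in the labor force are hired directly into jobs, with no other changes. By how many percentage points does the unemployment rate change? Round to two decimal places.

Initially, labor force = 29,486 + 1,568 = 31,054, so u = 1,568/31,054 = 5.05%.
After the change, employed and labor force both rise by 1,695; unemployed unchanged → E = 31,181, U = 1,568, labor force = 32,749.
New unemployment rate = 1,568 / 32,749 = 4.79%.
Change = 4.79% − 5.05% = −0.26 percentage points.

The unemployment rate changes by −0.26 percentage points.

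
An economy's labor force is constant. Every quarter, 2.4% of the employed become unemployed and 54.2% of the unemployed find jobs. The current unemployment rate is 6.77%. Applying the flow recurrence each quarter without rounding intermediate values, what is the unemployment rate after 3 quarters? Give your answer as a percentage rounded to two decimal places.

Unemployment rate after three quarters ≈ 4.45%.

With a fixed labor force, u_{t+1} = u_t + s·(1−u_t) − f·u_t = u_t·(1−s−f) + s.
Here 1−s−f = 0.434 and s = 0.024.
u_1 = 0.067700 × 0.434 + 0.024 = 0.053382.
u_2 = 0.053382 × 0.434 + 0.024 = 0.047168.
u_3 = 0.047168 × 0.434 + 0.024 = 0.044471.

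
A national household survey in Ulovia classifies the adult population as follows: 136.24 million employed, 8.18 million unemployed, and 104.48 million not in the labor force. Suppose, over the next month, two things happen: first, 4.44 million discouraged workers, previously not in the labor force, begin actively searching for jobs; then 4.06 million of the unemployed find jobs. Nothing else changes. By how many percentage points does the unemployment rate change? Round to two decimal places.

Initially, labor force = 136.24 + 8.18 = 144.42 million, so u = 8.18/144.42 = 5.66%.
After the first change, unemployed and labor force both rise by 4.44 → E = 136.24, U = 12.62, labor force = 148.86 million.
After the second change, unemployed falls and employed rises by 4.06; labor force unchanged → E = 140.30, U = 8.56, labor force = 148.86 million.
New unemployment rate = 8.56 / 148.86 = 5.75%.
Change = 5.75% − 5.66% = +0.09 percentage points.

The unemployment rate changes by +0.09 percentage points.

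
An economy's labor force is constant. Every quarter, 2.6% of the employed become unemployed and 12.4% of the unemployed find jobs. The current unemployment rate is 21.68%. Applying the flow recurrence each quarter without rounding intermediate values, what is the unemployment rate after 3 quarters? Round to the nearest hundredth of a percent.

Unemployment rate after three quarters ≈ 20.00%.

With a fixed labor force, u_{t+1} = u_t + s·(1−u_t) − f·u_t = u_t·(1−s−f) + s.
Here 1−s−f = 0.850 and s = 0.026.
u_1 = 0.216800 × 0.850 + 0.026 = 0.210280.
u_2 = 0.210280 × 0.850 + 0.026 = 0.204738.
u_3 = 0.204738 × 0.850 + 0.026 = 0.200027.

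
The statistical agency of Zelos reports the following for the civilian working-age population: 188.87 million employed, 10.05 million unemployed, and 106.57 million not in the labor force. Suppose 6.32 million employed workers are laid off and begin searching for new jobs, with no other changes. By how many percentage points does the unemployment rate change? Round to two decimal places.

The unemployment rate changes by +3.18 percentage points.

Initially, labor force = 188.87 + 10.05 = 198.92 million, so u = 10.05/198.92 = 5.05%.
After the change, employed falls and unemployed rises by 6.32; labor force unchanged → E = 182.55, U = 16.37, labor force = 198.92 million.
New unemployment rate = 16.37 / 198.92 = 8.23%.
Change = 8.23% − 5.05% = +3.18 percentage points.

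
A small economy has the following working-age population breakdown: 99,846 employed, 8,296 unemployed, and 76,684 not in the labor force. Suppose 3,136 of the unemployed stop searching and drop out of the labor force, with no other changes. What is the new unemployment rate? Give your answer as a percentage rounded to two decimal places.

Initially, labor force = 99,846 + 8,296 = 108,142, so u = 8,296/108,142 = 7.67%.
After the change, unemployed and labor force both fall by 3,136 → E = 99,846, U = 5,160, labor force = 105,006.
New unemployment rate = 5,160 / 105,006 = 4.91%.

New unemployment rate ≈ 4.91%.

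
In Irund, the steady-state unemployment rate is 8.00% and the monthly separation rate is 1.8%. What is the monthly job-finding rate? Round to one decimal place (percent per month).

Job-finding rate ≈ 20.7% per month.

From u* = s/(s+f): f = s·(1−u)/u.
f = 1.8 × (1 − 0.0800) / 0.0800 = 1.6560 / 0.0800 ≈ 20.7% per month.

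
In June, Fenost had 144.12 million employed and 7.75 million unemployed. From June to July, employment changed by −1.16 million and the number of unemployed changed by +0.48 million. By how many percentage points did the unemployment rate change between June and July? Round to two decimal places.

The unemployment rate changed by +0.34 percentage points.

June: labor force = 144.12 + 7.75 = 151.87; u = 7.75/151.87 = 5.10%.
July: labor force = 142.96 + 8.23 = 151.19; u = 8.23/151.19 = 5.44%.
Change = 5.44% − 5.10% = +0.34 pp.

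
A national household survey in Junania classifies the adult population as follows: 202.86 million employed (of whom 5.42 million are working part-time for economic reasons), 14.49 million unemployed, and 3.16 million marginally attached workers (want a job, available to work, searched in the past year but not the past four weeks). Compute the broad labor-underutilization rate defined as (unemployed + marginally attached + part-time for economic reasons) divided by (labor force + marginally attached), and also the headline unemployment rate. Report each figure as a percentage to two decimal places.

Broad underutilization rate ≈ 10.46%; headline unemployment rate ≈ 6.67%.

Labor force = 202.86 + 14.49 = 217.35 million.
Numerator = 14.49 + 3.16 + 5.42 = 23.07 million.
Denominator = 217.35 + 3.16 = 220.51 million.
Broad rate = 23.07 / 220.51 = 10.46%.
Headline unemployment rate = 14.49 / 217.35 = 6.67%.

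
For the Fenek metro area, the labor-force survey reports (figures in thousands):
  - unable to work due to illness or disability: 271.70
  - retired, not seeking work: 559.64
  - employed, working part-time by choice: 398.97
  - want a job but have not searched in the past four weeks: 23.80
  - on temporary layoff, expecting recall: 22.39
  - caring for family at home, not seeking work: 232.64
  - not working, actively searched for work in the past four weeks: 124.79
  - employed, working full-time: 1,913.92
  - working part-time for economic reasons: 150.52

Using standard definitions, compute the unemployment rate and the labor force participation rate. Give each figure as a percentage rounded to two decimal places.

Unemployment rate ≈ 5.64%; labor force participation rate ≈ 70.59%.

Employed = 398.97 + 1,913.92 + 150.52 = 2,463.41 thousand (anyone who worked, including part-time for economic reasons, counts as employed).
Unemployed = 22.39 + 124.79 = 147.18 thousand (jobless and actively searching, or on temporary layoff).
Labor force = 2,463.41 + 147.18 = 2,610.59 thousand.
Not in labor force = 271.70 + 559.64 + 23.80 + 232.64 = 1,087.78 thousand (those not working and not actively searching are outside the labor force — including those who want a job but have given up searching).
Civilian working-age population = 2,610.59 + 1,087.78 = 3,698.37 thousand.
Unemployment rate = 147.18 / 2,610.59 = 5.64%.
Labor force participation rate = 2,610.59 / 3,698.37 = 70.59%.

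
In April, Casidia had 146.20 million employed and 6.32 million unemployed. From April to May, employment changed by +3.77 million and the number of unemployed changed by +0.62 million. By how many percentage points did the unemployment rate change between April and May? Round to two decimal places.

April: labor force = 146.20 + 6.32 = 152.52; u = 6.32/152.52 = 4.14%.
May: labor force = 149.97 + 6.94 = 156.91; u = 6.94/156.91 = 4.42%.
Change = 4.42% − 4.14% = +0.28 pp.

The unemployment rate changed by +0.28 percentage points.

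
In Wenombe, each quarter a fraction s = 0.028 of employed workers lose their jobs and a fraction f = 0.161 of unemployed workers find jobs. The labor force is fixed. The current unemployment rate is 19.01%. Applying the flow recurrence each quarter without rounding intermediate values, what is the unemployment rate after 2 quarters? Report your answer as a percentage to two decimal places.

With a fixed labor force, u_{t+1} = u_t + s·(1−u_t) − f·u_t = u_t·(1−s−f) + s.
Here 1−s−f = 0.811 and s = 0.028.
u_1 = 0.190100 × 0.811 + 0.028 = 0.182171.
u_2 = 0.182171 × 0.811 + 0.028 = 0.175741.

Unemployment rate after two quarters ≈ 17.57%.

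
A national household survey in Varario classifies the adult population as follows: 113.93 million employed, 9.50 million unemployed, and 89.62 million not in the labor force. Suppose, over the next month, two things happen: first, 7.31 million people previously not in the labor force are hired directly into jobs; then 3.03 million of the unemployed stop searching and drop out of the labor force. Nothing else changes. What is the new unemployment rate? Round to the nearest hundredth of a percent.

Initially, labor force = 113.93 + 9.50 = 123.43 million, so u = 9.50/123.43 = 7.70%.
After the first change, employed and labor force both rise by 7.31; unemployed unchanged → E = 121.24, U = 9.50, labor force = 130.74 million.
After the second change, unemployed and labor force both fall by 3.03 → E = 121.24, U = 6.47, labor force = 127.71 million.
New unemployment rate = 6.47 / 127.71 = 5.07%.

New unemployment rate ≈ 5.07%.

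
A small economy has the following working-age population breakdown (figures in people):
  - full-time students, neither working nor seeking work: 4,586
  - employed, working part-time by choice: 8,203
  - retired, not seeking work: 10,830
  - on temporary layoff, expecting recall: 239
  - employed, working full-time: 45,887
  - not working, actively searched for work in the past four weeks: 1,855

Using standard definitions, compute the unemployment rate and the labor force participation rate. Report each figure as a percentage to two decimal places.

Employed = 8,203 + 45,887 = 54,090.
Unemployed = 239 + 1,855 = 2,094 (jobless and actively searching, or on temporary layoff).
Labor force = 54,090 + 2,094 = 56,184.
Not in labor force = 4,586 + 10,830 = 15,416 (those not working and not actively searching are outside the labor force).
Civilian working-age population = 56,184 + 15,416 = 71,600.
Unemployment rate = 2,094 / 56,184 = 3.73%.
Labor force participation rate = 56,184 / 71,600 = 78.47%.

Unemployment rate ≈ 3.73%; labor force participation rate ≈ 78.47%.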